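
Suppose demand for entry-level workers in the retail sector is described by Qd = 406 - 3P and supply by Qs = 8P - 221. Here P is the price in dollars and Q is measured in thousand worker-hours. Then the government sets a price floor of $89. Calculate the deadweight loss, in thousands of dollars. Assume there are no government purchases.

2112

Without the control the market clears where 406 - 3P = 8P - 221, i.e. P* = 57 and Q* = 235.
Because the floor (89) lies above the market-clearing price, it is binding.
At P = 89: Qd = 406 - 3·89 = 139 and Qs = 8·89 - 221 = 491.
Quantity traded falls to 139. At Q = 139 the demand price is (406 - 139)/3 = 89 and the supply price is (221 + 139)/8 = 45.
Deadweight loss = ½ · (89 - 45) · (235 - 139) = ½ · 44 · 96 = 2112.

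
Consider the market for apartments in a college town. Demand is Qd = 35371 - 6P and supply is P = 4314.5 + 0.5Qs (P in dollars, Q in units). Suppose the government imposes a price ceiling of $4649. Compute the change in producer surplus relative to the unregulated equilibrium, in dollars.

-1293520

Rearranging supply gives Qs = 2P - 8629. Equilibrium: 35371 - 6P = 2P - 8629, so 44000 = 8P and P* = 5500, Q* = 2371.
Because the ceiling (4649) lies below the market-clearing price, it is binding.
At P = 4649: Qd = 35371 - 6·4649 = 7477 and Qs = 2·4649 - 8629 = 669.
Producer surplus without the control is ½ · (5500 - 4314.5) · 2371 = 1405410.25.
With the ceiling, producers sell 669 units at 4649, so PS = ½ · (4649 - 4314.5) · 669 = 111890.25.
Change in producer surplus = 111890.25 - 1405410.25 = -1293520.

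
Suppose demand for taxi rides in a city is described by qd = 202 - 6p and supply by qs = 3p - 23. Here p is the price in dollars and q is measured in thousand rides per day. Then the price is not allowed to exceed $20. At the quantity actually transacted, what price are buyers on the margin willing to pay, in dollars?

Equilibrium: 202 - 6p = 3p - 23, so 225 = 9p and p* = 25, q* = 52.
Because the ceiling (20) lies below the market-clearing price, it is binding.
At p = 20: qd = 202 - 6·20 = 82 and qs = 3·20 - 23 = 37.
Only 37 units reach the market. On the demand curve, the marginal buyer's willingness to pay at q = 37 is (202 - 37)/6 = 27.5.

27.5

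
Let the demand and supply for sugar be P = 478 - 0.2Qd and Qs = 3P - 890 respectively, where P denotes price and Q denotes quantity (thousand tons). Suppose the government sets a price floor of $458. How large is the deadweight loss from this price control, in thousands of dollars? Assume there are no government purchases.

Rearranging demand gives Qd = 2390 - 5P. Without the control the market clears where 2390 - 5P = 3P - 890, i.e. P* = 410 and Q* = 340.
The floor of 458 is above the equilibrium price 410, so it binds.
At P = 458: Qd = 2390 - 5·458 = 100 and Qs = 3·458 - 890 = 484.
Quantity traded falls to 100. At Q = 100 the demand price is (2390 - 100)/5 = 458 and the supply price is (890 + 100)/3 = 330.
Deadweight loss = ½ · (458 - 330) · (340 - 100) = ½ · 128 · 240 = 15360.

15360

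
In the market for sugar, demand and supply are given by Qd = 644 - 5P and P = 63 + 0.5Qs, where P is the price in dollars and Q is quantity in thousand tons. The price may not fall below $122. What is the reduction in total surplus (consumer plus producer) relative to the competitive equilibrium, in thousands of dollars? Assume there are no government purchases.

Rearranging supply gives Qs = 2P - 126. Without the control the market clears where 644 - 5P = 2P - 126, i.e. P* = 110 and Q* = 94.
Because the floor (122) lies above the market-clearing price, it is binding.
At P = 122: Qd = 644 - 5·122 = 34 and Qs = 2·122 - 126 = 118.
Quantity traded falls to 34. At Q = 34 the demand price is (644 - 34)/5 = 122 and the supply price is (126 + 34)/2 = 80.
Deadweight loss = ½ · (122 - 80) · (94 - 34) = ½ · 42 · 60 = 1260.

1260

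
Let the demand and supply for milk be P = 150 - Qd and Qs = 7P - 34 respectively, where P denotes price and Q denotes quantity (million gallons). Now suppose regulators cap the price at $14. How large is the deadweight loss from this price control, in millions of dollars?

2268

Rearranging demand gives Qd = 150 - P. In a free market, 150 - P = 7P - 34 gives the equilibrium P* = 23, Q* = 127.
Since 14 < 23, the ceiling is binding.
At P = 14: Qd = 150 - 14 = 136 and Qs = 7·14 - 34 = 64.
Quantity traded falls to 64. At Q = 64 the demand price is 150 - 64 = 86 and the supply price is (34 + 64)/7 = 14.
Deadweight loss = ½ · (86 - 14) · (127 - 64) = ½ · 72 · 63 = 2268.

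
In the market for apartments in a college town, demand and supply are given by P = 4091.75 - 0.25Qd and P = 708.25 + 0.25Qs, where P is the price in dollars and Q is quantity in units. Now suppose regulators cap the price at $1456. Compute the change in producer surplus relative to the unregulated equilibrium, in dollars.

-4605776

Rearranging demand gives Qd = 16367 - 4P; rearranging supply gives Qs = 4P - 2833. Without the control the market clears where 16367 - 4P = 4P - 2833, i.e. P* = 2400 and Q* = 6767.
The ceiling of 1456 is below the equilibrium price 2400, so it binds.
At P = 1456: Qd = 16367 - 4·1456 = 10543 and Qs = 4·1456 - 2833 = 2991.
Producer surplus without the control is ½ · (2400 - 708.25) · 6767 = 5724036.125.
With the ceiling, producers sell 2991 units at 1456, so PS = ½ · (1456 - 708.25) · 2991 = 1118260.125.
Change in producer surplus = 1118260.125 - 5724036.125 = -4605776.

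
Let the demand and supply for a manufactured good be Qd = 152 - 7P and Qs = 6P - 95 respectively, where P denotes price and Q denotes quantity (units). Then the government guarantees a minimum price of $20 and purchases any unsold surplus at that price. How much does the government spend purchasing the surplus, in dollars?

260

In a free market, 152 - 7P = 6P - 95 gives the equilibrium P* = 19, Q* = 19.
The floor of 20 is above the equilibrium price 19, so it binds.
At P = 20: Qd = 152 - 7·20 = 12 and Qs = 6·20 - 95 = 25.
Surplus = Qs - Qd = 13.
Government expenditure = surplus × support price = 13 × 20 = 260.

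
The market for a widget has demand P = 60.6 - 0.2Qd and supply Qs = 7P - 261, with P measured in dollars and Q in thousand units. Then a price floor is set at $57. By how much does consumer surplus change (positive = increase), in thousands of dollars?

Rearranging demand gives Qd = 303 - 5P. Equilibrium: 303 - 5P = 7P - 261, so 564 = 12P and P* = 47, Q* = 68.
The floor of 57 is above the equilibrium price 47, so it binds.
At P = 57: Qd = 303 - 5·57 = 18 and Qs = 7·57 - 261 = 138.
Consumer surplus without the control is ½ · (60.6 - 47) · 68 = 462.4.
With the floor, consumers buy 18 units at 57, so CS = ½ · (60.6 - 57) · 18 = 32.4.
Change in consumer surplus = 32.4 - 462.4 = -430.

-430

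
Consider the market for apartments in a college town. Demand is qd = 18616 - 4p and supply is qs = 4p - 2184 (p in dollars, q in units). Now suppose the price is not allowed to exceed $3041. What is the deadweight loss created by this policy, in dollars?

0

Equilibrium: 18616 - 4p = 4p - 2184, so 20800 = 8p and p* = 2600, q* = 8216.
The ceiling of 3041 is above the equilibrium price 2600, so it is not binding; the market clears at p* = 2600, q* = 8216.
Since the control does not bind, no trades are prevented and deadweight loss is zero.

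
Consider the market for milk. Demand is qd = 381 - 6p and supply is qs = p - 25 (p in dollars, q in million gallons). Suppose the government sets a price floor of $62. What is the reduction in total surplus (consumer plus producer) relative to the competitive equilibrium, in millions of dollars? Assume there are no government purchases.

336

Setting quantity demanded equal to quantity supplied, 381 - 6p = p - 25, gives p* = 58 and q* = 33.
Because the floor (62) lies above the market-clearing price, it is binding.
At p = 62: qd = 381 - 6·62 = 9 and qs = 62 - 25 = 37.
Quantity traded falls to 9. At q = 9 the demand price is (381 - 9)/6 = 62 and the supply price is 25 + 9 = 34.
Deadweight loss = ½ · (62 - 34) · (33 - 9) = ½ · 28 · 24 = 336.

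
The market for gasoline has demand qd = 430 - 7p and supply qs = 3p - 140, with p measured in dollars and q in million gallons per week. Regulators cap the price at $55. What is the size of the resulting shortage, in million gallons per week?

20

In a free market, 430 - 7p = 3p - 140 gives the equilibrium p* = 57, q* = 31.
The ceiling of 55 is below the equilibrium price 57, so it binds.
At p = 55: qd = 430 - 7·55 = 45 and qs = 3·55 - 140 = 25.
Shortage = qd - qs = 45 - 25 = 20.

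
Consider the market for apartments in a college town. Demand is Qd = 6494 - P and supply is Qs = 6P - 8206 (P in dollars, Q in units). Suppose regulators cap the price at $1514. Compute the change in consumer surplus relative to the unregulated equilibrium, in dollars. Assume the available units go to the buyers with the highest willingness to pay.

-5666620

Without the control the market clears where 6494 - P = 6P - 8206, i.e. P* = 2100 and Q* = 4394.
The ceiling of 1514 is below the equilibrium price 2100, so it binds.
At P = 1514: Qd = 6494 - 1514 = 4980 and Qs = 6·1514 - 8206 = 878.
Consumer surplus without the control is ½ · (6494 - 2100) · 4394 = 9653618.
With the ceiling, 878 units are sold at 1514 (assume they go to the highest-value buyers). The demand price at Q = 878 is 5616, so CS = ½ · [(6494 - 1514) + (5616 - 1514)] · 878 = 3986998.
Change in consumer surplus = 3986998 - 9653618 = -5666620.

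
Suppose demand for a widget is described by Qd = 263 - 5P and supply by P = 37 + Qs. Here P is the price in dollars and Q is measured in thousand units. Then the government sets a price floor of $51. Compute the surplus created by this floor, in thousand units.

6

Rearranging supply gives Qs = P - 37. Equilibrium: 263 - 5P = P - 37, so 300 = 6P and P* = 50, Q* = 13.
Because the floor (51) lies above the market-clearing price, it is binding.
At P = 51: Qd = 263 - 5·51 = 8 and Qs = 51 - 37 = 14.
Surplus = Qs - Qd = 14 - 8 = 6.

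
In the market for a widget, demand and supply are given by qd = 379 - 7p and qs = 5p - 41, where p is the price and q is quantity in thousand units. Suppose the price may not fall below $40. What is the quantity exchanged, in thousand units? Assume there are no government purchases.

99

Without the control the market clears where 379 - 7p = 5p - 41, i.e. p* = 35 and q* = 134.
Since 40 > 35, the floor is binding.
At p = 40: qd = 379 - 7·40 = 99 and qs = 5·40 - 41 = 159.
The quantity actually transacted is the short side, demand: 99.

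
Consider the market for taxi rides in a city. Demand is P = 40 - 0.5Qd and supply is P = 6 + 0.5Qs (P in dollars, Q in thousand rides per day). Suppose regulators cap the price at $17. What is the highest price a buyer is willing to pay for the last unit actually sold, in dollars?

Rearranging demand gives Qd = 80 - 2P; rearranging supply gives Qs = 2P - 12. Without the control the market clears where 80 - 2P = 2P - 12, i.e. P* = 23 and Q* = 34.
Because the ceiling (17) lies below the market-clearing price, it is binding.
At P = 17: Qd = 80 - 2·17 = 46 and Qs = 2·17 - 12 = 22.
Only 22 units reach the market. On the demand curve, the marginal buyer's willingness to pay at Q = 22 is (80 - 22)/2 = 29.

29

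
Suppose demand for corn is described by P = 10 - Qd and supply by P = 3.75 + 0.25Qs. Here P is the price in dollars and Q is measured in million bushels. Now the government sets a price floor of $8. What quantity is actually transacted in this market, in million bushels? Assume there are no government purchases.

Rearranging demand gives Qd = 10 - P; rearranging supply gives Qs = 4P - 15. Without the control the market clears where 10 - P = 4P - 15, i.e. P* = 5 and Q* = 5.
Since 8 > 5, the floor is binding.
At P = 8: Qd = 10 - 8 = 2 and Qs = 4·8 - 15 = 17.
The quantity actually transacted is the short side, demand: 2.

2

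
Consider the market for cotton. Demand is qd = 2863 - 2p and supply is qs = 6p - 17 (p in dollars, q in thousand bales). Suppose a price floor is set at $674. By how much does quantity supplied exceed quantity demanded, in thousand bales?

In a free market, 2863 - 2p = 6p - 17 gives the equilibrium p* = 360, q* = 2143.
Since 674 > 360, the floor is binding.
At p = 674: qd = 2863 - 2·674 = 1515 and qs = 6·674 - 17 = 4027.
Surplus = qs - qd = 4027 - 1515 = 2512.

2512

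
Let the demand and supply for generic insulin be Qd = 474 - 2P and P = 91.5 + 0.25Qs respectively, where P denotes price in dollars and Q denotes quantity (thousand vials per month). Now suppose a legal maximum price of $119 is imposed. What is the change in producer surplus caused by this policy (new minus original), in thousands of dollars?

Rearranging supply gives Qs = 4P - 366. Setting quantity demanded equal to quantity supplied, 474 - 2P = 4P - 366, gives P* = 140 and Q* = 194.
Because the ceiling (119) lies below the market-clearing price, it is binding.
At P = 119: Qd = 474 - 2·119 = 236 and Qs = 4·119 - 366 = 110.
Producer surplus without the control is ½ · (140 - 91.5) · 194 = 4704.5.
With the ceiling, producers sell 110 units at 119, so PS = ½ · (119 - 91.5) · 110 = 1512.5.
Change in producer surplus = 1512.5 - 4704.5 = -3192.

-3192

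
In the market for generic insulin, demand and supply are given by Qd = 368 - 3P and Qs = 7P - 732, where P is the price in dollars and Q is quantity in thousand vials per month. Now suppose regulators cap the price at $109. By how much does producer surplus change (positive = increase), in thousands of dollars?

-34.5

Setting quantity demanded equal to quantity supplied, 368 - 3P = 7P - 732, gives P* = 110 and Q* = 38.
The ceiling of 109 is below the equilibrium price 110, so it binds.
At P = 109: Qd = 368 - 3·109 = 41 and Qs = 7·109 - 732 = 31.
Producer surplus without the control is ½ · (110 - 732/7) · 38 = 722/7.
With the ceiling, producers sell 31 units at 109, so PS = ½ · (109 - 732/7) · 31 = 961/14.
Change in producer surplus = 961/14 - 722/7 = -34.5.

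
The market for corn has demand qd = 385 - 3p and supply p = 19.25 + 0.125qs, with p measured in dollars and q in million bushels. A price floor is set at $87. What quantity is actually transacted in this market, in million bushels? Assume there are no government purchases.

Rearranging supply gives qs = 8p - 154. Equilibrium: 385 - 3p = 8p - 154, so 539 = 11p and p* = 49, q* = 238.
The floor of 87 is above the equilibrium price 49, so it binds.
At p = 87: qd = 385 - 3·87 = 124 and qs = 8·87 - 154 = 542.
The quantity actually transacted is the short side, demand: 124.

124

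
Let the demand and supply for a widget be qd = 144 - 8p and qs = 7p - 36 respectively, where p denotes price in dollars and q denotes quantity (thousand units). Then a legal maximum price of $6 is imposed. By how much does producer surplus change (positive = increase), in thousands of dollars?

In a free market, 144 - 8p = 7p - 36 gives the equilibrium p* = 12, q* = 48.
Because the ceiling (6) lies below the market-clearing price, it is binding.
At p = 6: qd = 144 - 8·6 = 96 and qs = 7·6 - 36 = 6.
Producer surplus without the control is ½ · (12 - 36/7) · 48 = 1152/7.
With the ceiling, producers sell 6 units at 6, so PS = ½ · (6 - 36/7) · 6 = 18/7.
Change in producer surplus = 18/7 - 1152/7 = -162.

-162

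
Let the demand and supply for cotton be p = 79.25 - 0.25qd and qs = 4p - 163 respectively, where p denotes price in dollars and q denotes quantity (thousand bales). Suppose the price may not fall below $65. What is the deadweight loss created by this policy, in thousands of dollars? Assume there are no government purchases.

100

Rearranging demand gives qd = 317 - 4p. Setting quantity demanded equal to quantity supplied, 317 - 4p = 4p - 163, gives p* = 60 and q* = 77.
Because the floor (65) lies above the market-clearing price, it is binding.
At p = 65: qd = 317 - 4·65 = 57 and qs = 4·65 - 163 = 97.
Quantity traded falls to 57. At q = 57 the demand price is (317 - 57)/4 = 65 and the supply price is (163 + 57)/4 = 55.
Deadweight loss = ½ · (65 - 55) · (77 - 57) = ½ · 10 · 20 = 100.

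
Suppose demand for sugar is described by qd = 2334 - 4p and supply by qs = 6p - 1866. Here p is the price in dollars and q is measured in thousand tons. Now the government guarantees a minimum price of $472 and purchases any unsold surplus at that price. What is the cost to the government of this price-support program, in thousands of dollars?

245440

In a free market, 2334 - 4p = 6p - 1866 gives the equilibrium p* = 420, q* = 654.
The floor of 472 is above the equilibrium price 420, so it binds.
At p = 472: qd = 2334 - 4·472 = 446 and qs = 6·472 - 1866 = 966.
Surplus = qs - qd = 520.
Government expenditure = surplus × support price = 520 × 472 = 245440.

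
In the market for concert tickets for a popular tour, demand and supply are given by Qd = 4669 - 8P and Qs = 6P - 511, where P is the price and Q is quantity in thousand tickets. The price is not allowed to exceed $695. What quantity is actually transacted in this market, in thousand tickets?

1709

Without the control the market clears where 4669 - 8P = 6P - 511, i.e. P* = 370 and Q* = 1709.
The ceiling of 695 is above the equilibrium price 370, so it is not binding; the market clears at P* = 370, Q* = 1709.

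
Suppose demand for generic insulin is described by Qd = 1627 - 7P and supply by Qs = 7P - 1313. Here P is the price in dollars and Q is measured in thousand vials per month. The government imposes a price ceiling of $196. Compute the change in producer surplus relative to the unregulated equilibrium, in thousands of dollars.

-1512

Without the control the market clears where 1627 - 7P = 7P - 1313, i.e. P* = 210 and Q* = 157.
The ceiling of 196 is below the equilibrium price 210, so it binds.
At P = 196: Qd = 1627 - 7·196 = 255 and Qs = 7·196 - 1313 = 59.
Producer surplus without the control is ½ · (210 - 1313/7) · 157 = 24649/14.
With the ceiling, producers sell 59 units at 196, so PS = ½ · (196 - 1313/7) · 59 = 3481/14.
Change in producer surplus = 3481/14 - 24649/14 = -1512.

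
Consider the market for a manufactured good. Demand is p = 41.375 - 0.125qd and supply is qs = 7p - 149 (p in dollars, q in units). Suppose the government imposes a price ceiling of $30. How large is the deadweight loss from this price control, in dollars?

26.25

Rearranging demand gives qd = 331 - 8p. In a free market, 331 - 8p = 7p - 149 gives the equilibrium p* = 32, q* = 75.
Because the ceiling (30) lies below the market-clearing price, it is binding.
At p = 30: qd = 331 - 8·30 = 91 and qs = 7·30 - 149 = 61.
Quantity traded falls to 61. At q = 61 the demand price is (331 - 61)/8 = 33.75 and the supply price is (149 + 61)/7 = 30.
Deadweight loss = ½ · (33.75 - 30) · (75 - 61) = ½ · 3.75 · 14 = 26.25.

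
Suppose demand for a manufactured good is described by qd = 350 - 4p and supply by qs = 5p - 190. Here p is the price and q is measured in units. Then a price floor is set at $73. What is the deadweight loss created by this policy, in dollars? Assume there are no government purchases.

In a free market, 350 - 4p = 5p - 190 gives the equilibrium p* = 60, q* = 110.
Since 73 > 60, the floor is binding.
At p = 73: qd = 350 - 4·73 = 58 and qs = 5·73 - 190 = 175.
Quantity traded falls to 58. At q = 58 the demand price is (350 - 58)/4 = 73 and the supply price is (190 + 58)/5 = 49.6.
Deadweight loss = ½ · (73 - 49.6) · (110 - 58) = ½ · 23.4 · 52 = 608.4.

608.4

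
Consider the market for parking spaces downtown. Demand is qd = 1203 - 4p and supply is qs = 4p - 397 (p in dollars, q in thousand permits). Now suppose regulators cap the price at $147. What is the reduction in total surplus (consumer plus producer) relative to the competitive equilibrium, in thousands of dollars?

11236

In a free market, 1203 - 4p = 4p - 397 gives the equilibrium p* = 200, q* = 403.
Because the ceiling (147) lies below the market-clearing price, it is binding.
At p = 147: qd = 1203 - 4·147 = 615 and qs = 4·147 - 397 = 191.
Quantity traded falls to 191. At q = 191 the demand price is (1203 - 191)/4 = 253 and the supply price is (397 + 191)/4 = 147.
Deadweight loss = ½ · (253 - 147) · (403 - 191) = ½ · 106 · 212 = 11236.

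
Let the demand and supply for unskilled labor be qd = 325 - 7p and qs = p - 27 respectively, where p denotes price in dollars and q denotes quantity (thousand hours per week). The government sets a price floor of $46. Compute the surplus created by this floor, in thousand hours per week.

In a free market, 325 - 7p = p - 27 gives the equilibrium p* = 44, q* = 17.
The floor of 46 is above the equilibrium price 44, so it binds.
At p = 46: qd = 325 - 7·46 = 3 and qs = 46 - 27 = 19.
Surplus = qs - qd = 19 - 3 = 16.

16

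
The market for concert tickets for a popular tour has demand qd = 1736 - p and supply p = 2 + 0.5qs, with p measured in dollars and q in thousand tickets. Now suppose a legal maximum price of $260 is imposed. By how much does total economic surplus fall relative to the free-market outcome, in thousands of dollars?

307200

Rearranging supply gives qs = 2p - 4. Setting quantity demanded equal to quantity supplied, 1736 - p = 2p - 4, gives p* = 580 and q* = 1156.
Because the ceiling (260) lies below the market-clearing price, it is binding.
At p = 260: qd = 1736 - 260 = 1476 and qs = 2·260 - 4 = 516.
Quantity traded falls to 516. At q = 516 the demand price is 1736 - 516 = 1220 and the supply price is (4 + 516)/2 = 260.
Deadweight loss = ½ · (1220 - 260) · (1156 - 516) = ½ · 960 · 640 = 307200.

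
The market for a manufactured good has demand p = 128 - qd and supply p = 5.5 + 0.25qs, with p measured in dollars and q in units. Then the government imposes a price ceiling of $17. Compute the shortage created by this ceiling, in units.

65

Rearranging demand gives qd = 128 - p; rearranging supply gives qs = 4p - 22. In a free market, 128 - p = 4p - 22 gives the equilibrium p* = 30, q* = 98.
Because the ceiling (17) lies below the market-clearing price, it is binding.
At p = 17: qd = 128 - 17 = 111 and qs = 4·17 - 22 = 46.
Shortage = qd - qs = 111 - 46 = 65.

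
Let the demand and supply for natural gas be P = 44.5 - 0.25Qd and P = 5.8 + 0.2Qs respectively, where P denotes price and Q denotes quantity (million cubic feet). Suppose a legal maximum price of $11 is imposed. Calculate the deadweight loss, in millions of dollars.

Rearranging demand gives Qd = 178 - 4P; rearranging supply gives Qs = 5P - 29. Setting quantity demanded equal to quantity supplied, 178 - 4P = 5P - 29, gives P* = 23 and Q* = 86.
Because the ceiling (11) lies below the market-clearing price, it is binding.
At P = 11: Qd = 178 - 4·11 = 134 and Qs = 5·11 - 29 = 26.
Quantity traded falls to 26. At Q = 26 the demand price is (178 - 26)/4 = 38 and the supply price is (29 + 26)/5 = 11.
Deadweight loss = ½ · (38 - 11) · (86 - 26) = ½ · 27 · 60 = 810.

810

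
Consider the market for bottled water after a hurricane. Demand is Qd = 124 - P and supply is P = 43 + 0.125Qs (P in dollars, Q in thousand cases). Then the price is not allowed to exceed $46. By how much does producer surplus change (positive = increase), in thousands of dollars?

-288

Rearranging supply gives Qs = 8P - 344. Setting quantity demanded equal to quantity supplied, 124 - P = 8P - 344, gives P* = 52 and Q* = 72.
Since 46 < 52, the ceiling is binding.
At P = 46: Qd = 124 - 46 = 78 and Qs = 8·46 - 344 = 24.
Producer surplus without the control is ½ · (52 - 43) · 72 = 324.
With the ceiling, producers sell 24 units at 46, so PS = ½ · (46 - 43) · 24 = 36.
Change in producer surplus = 36 - 324 = -288.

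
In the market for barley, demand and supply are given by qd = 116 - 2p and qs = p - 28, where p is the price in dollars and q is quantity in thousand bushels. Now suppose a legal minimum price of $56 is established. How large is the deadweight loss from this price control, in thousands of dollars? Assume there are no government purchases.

In a free market, 116 - 2p = p - 28 gives the equilibrium p* = 48, q* = 20.
Because the floor (56) lies above the market-clearing price, it is binding.
At p = 56: qd = 116 - 2·56 = 4 and qs = 56 - 28 = 28.
Quantity traded falls to 4. At q = 4 the demand price is (116 - 4)/2 = 56 and the supply price is 28 + 4 = 32.
Deadweight loss = ½ · (56 - 32) · (20 - 4) = ½ · 24 · 16 = 192.

192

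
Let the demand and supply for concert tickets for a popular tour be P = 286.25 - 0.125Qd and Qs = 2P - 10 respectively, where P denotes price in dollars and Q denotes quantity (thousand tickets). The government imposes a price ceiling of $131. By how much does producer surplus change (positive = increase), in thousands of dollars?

Rearranging demand gives Qd = 2290 - 8P. Without the control the market clears where 2290 - 8P = 2P - 10, i.e. P* = 230 and Q* = 450.
Since 131 < 230, the ceiling is binding.
At P = 131: Qd = 2290 - 8·131 = 1242 and Qs = 2·131 - 10 = 252.
Producer surplus without the control is ½ · (230 - 5) · 450 = 50625.
With the ceiling, producers sell 252 units at 131, so PS = ½ · (131 - 5) · 252 = 15876.
Change in producer surplus = 15876 - 50625 = -34749.

-34749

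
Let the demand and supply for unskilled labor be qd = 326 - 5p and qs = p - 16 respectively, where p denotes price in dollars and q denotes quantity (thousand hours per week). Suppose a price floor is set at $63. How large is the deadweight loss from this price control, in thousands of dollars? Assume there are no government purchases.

540

Without the control the market clears where 326 - 5p = p - 16, i.e. p* = 57 and q* = 41.
Because the floor (63) lies above the market-clearing price, it is binding.
At p = 63: qd = 326 - 5·63 = 11 and qs = 63 - 16 = 47.
Quantity traded falls to 11. At q = 11 the demand price is (326 - 11)/5 = 63 and the supply price is 16 + 11 = 27.
Deadweight loss = ½ · (63 - 27) · (41 - 11) = ½ · 36 · 30 = 540.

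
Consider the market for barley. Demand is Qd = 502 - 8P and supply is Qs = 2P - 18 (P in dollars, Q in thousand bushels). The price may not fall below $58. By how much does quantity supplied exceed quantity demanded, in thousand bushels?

60

Equilibrium: 502 - 8P = 2P - 18, so 520 = 10P and P* = 52, Q* = 86.
Since 58 > 52, the floor is binding.
At P = 58: Qd = 502 - 8·58 = 38 and Qs = 2·58 - 18 = 98.
Surplus = Qs - Qd = 98 - 38 = 60.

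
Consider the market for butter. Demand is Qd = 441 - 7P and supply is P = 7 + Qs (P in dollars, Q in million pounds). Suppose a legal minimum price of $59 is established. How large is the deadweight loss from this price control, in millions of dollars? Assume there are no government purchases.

252

Rearranging supply gives Qs = P - 7. In a free market, 441 - 7P = P - 7 gives the equilibrium P* = 56, Q* = 49.
Because the floor (59) lies above the market-clearing price, it is binding.
At P = 59: Qd = 441 - 7·59 = 28 and Qs = 59 - 7 = 52.
Quantity traded falls to 28. At Q = 28 the demand price is (441 - 28)/7 = 59 and the supply price is 7 + 28 = 35.
Deadweight loss = ½ · (59 - 35) · (49 - 28) = ½ · 24 · 21 = 252.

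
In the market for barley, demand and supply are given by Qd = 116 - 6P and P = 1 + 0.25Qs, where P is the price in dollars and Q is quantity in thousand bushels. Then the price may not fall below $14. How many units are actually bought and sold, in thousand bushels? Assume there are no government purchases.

Rearranging supply gives Qs = 4P - 4. Setting quantity demanded equal to quantity supplied, 116 - 6P = 4P - 4, gives P* = 12 and Q* = 44.
Because the floor (14) lies above the market-clearing price, it is binding.
At P = 14: Qd = 116 - 6·14 = 32 and Qs = 4·14 - 4 = 52.
The quantity actually transacted is the short side, demand: 32.

32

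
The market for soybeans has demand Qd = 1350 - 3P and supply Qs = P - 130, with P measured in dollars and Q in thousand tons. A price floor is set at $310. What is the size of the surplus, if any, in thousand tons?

Without the control the market clears where 1350 - 3P = P - 130, i.e. P* = 370 and Q* = 240.
Since 310 is below P* = 370, the floor does not bind and the free-market outcome prevails.
Since the control does not bind, there is no surplus.

0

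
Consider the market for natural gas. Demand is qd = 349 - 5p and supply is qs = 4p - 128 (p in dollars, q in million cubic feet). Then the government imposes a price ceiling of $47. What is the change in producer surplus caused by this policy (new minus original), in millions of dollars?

-432

Without the control the market clears where 349 - 5p = 4p - 128, i.e. p* = 53 and q* = 84.
Since 47 < 53, the ceiling is binding.
At p = 47: qd = 349 - 5·47 = 114 and qs = 4·47 - 128 = 60.
Producer surplus without the control is ½ · (53 - 32) · 84 = 882.
With the ceiling, producers sell 60 units at 47, so PS = ½ · (47 - 32) · 60 = 450.
Change in producer surplus = 450 - 882 = -432.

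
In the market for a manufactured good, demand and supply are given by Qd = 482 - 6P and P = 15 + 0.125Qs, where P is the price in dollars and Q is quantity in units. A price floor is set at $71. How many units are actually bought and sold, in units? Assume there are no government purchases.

56

Rearranging supply gives Qs = 8P - 120. Without the control the market clears where 482 - 6P = 8P - 120, i.e. P* = 43 and Q* = 224.
Since 71 > 43, the floor is binding.
At P = 71: Qd = 482 - 6·71 = 56 and Qs = 8·71 - 120 = 448.
The quantity actually transacted is the short side, demand: 56.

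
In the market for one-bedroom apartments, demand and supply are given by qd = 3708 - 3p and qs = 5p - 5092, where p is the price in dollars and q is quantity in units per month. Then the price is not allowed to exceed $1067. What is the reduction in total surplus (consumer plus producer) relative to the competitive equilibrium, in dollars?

7260

Without the control the market clears where 3708 - 3p = 5p - 5092, i.e. p* = 1100 and q* = 408.
Because the ceiling (1067) lies below the market-clearing price, it is binding.
At p = 1067: qd = 3708 - 3·1067 = 507 and qs = 5·1067 - 5092 = 243.
Quantity traded falls to 243. At q = 243 the demand price is (3708 - 243)/3 = 1155 and the supply price is (5092 + 243)/5 = 1067.
Deadweight loss = ½ · (1155 - 1067) · (408 - 243) = ½ · 88 · 165 = 7260.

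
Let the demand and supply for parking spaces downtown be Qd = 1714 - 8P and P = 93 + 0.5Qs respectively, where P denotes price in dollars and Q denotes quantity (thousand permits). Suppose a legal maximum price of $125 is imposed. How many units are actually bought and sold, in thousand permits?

Rearranging supply gives Qs = 2P - 186. In a free market, 1714 - 8P = 2P - 186 gives the equilibrium P* = 190, Q* = 194.
The ceiling of 125 is below the equilibrium price 190, so it binds.
At P = 125: Qd = 1714 - 8·125 = 714 and Qs = 2·125 - 186 = 64.
The quantity actually transacted is the short side, supply: 64.

64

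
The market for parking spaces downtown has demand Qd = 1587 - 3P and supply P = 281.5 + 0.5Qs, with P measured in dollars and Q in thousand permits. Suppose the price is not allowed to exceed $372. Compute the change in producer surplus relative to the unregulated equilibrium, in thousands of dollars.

Rearranging supply gives Qs = 2P - 563. Setting quantity demanded equal to quantity supplied, 1587 - 3P = 2P - 563, gives P* = 430 and Q* = 297.
The ceiling of 372 is below the equilibrium price 430, so it binds.
At P = 372: Qd = 1587 - 3·372 = 471 and Qs = 2·372 - 563 = 181.
Producer surplus without the control is ½ · (430 - 281.5) · 297 = 22052.25.
With the ceiling, producers sell 181 units at 372, so PS = ½ · (372 - 281.5) · 181 = 8190.25.
Change in producer surplus = 8190.25 - 22052.25 = -13862.

-13862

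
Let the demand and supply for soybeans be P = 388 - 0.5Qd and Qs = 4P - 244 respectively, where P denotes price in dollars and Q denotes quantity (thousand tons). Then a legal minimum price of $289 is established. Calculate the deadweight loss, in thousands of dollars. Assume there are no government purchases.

21241.5

Rearranging demand gives Qd = 776 - 2P. Equilibrium: 776 - 2P = 4P - 244, so 1020 = 6P and P* = 170, Q* = 436.
Since 289 > 170, the floor is binding.
At P = 289: Qd = 776 - 2·289 = 198 and Qs = 4·289 - 244 = 912.
Quantity traded falls to 198. At Q = 198 the demand price is (776 - 198)/2 = 289 and the supply price is (244 + 198)/4 = 110.5.
Deadweight loss = ½ · (289 - 110.5) · (436 - 198) = ½ · 178.5 · 238 = 21241.5.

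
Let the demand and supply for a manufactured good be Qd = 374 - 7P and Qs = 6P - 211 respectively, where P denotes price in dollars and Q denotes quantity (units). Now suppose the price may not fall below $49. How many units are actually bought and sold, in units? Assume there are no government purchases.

31

Without the control the market clears where 374 - 7P = 6P - 211, i.e. P* = 45 and Q* = 59.
Because the floor (49) lies above the market-clearing price, it is binding.
At P = 49: Qd = 374 - 7·49 = 31 and Qs = 6·49 - 211 = 83.
The quantity actually transacted is the short side, demand: 31.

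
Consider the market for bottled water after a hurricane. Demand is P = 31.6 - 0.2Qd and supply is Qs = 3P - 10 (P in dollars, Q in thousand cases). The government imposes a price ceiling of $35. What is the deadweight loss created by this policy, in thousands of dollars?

Rearranging demand gives Qd = 158 - 5P. Setting quantity demanded equal to quantity supplied, 158 - 5P = 3P - 10, gives P* = 21 and Q* = 53.
The ceiling of 35 is above the equilibrium price 21, so it is not binding; the market clears at P* = 21, Q* = 53.
Since the control does not bind, no trades are prevented and deadweight loss is zero.

0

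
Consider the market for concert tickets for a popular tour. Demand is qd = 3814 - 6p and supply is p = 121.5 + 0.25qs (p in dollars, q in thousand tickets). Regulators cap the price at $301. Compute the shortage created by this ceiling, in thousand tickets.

Rearranging supply gives qs = 4p - 486. Without the control the market clears where 3814 - 6p = 4p - 486, i.e. p* = 430 and q* = 1234.
Because the ceiling (301) lies below the market-clearing price, it is binding.
At p = 301: qd = 3814 - 6·301 = 2008 and qs = 4·301 - 486 = 718.
Shortage = qd - qs = 2008 - 718 = 1290.

1290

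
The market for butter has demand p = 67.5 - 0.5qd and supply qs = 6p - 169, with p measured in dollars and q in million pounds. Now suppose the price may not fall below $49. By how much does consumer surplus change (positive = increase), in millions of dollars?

-528

Rearranging demand gives qd = 135 - 2p. Setting quantity demanded equal to quantity supplied, 135 - 2p = 6p - 169, gives p* = 38 and q* = 59.
Since 49 > 38, the floor is binding.
At p = 49: qd = 135 - 2·49 = 37 and qs = 6·49 - 169 = 125.
Consumer surplus without the control is ½ · (67.5 - 38) · 59 = 870.25.
With the floor, consumers buy 37 units at 49, so CS = ½ · (67.5 - 49) · 37 = 342.25.
Change in consumer surplus = 342.25 - 870.25 = -528.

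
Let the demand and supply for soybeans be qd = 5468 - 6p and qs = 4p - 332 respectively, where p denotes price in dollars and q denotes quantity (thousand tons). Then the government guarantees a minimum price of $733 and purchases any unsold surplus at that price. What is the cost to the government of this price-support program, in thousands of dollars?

1121490

Without the control the market clears where 5468 - 6p = 4p - 332, i.e. p* = 580 and q* = 1988.
Since 733 > 580, the floor is binding.
At p = 733: qd = 5468 - 6·733 = 1070 and qs = 4·733 - 332 = 2600.
Surplus = qs - qd = 1530.
Government expenditure = surplus × support price = 1530 × 733 = 1121490.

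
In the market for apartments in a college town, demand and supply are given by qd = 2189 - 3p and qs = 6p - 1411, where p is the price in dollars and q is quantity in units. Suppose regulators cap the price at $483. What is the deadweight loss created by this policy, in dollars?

0

In a free market, 2189 - 3p = 6p - 1411 gives the equilibrium p* = 400, q* = 989.
Since 483 is above p* = 400, the ceiling does not bind and the free-market outcome prevails.
Since the control does not bind, no trades are prevented and deadweight loss is zero.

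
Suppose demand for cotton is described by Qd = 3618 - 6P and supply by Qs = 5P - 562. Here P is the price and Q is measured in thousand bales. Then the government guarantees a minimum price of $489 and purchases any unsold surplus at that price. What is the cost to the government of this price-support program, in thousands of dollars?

586311

Equilibrium: 3618 - 6P = 5P - 562, so 4180 = 11P and P* = 380, Q* = 1338.
The floor of 489 is above the equilibrium price 380, so it binds.
At P = 489: Qd = 3618 - 6·489 = 684 and Qs = 5·489 - 562 = 1883.
Surplus = Qs - Qd = 1199.
Government expenditure = surplus × support price = 1199 × 489 = 586311.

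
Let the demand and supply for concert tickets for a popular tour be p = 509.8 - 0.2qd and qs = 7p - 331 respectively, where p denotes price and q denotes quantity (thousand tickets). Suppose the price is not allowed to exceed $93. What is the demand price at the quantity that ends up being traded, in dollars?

445.8

Rearranging demand gives qd = 2549 - 5p. Setting quantity demanded equal to quantity supplied, 2549 - 5p = 7p - 331, gives p* = 240 and q* = 1349.
The ceiling of 93 is below the equilibrium price 240, so it binds.
At p = 93: qd = 2549 - 5·93 = 2084 and qs = 7·93 - 331 = 320.
Only 320 units reach the market. On the demand curve, the marginal buyer's willingness to pay at q = 320 is (2549 - 320)/5 = 445.8.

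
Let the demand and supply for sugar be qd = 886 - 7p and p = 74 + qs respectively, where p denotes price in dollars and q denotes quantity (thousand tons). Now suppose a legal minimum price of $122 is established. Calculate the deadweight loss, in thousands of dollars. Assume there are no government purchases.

112

Rearranging supply gives qs = p - 74. In a free market, 886 - 7p = p - 74 gives the equilibrium p* = 120, q* = 46.
Because the floor (122) lies above the market-clearing price, it is binding.
At p = 122: qd = 886 - 7·122 = 32 and qs = 122 - 74 = 48.
Quantity traded falls to 32. At q = 32 the demand price is (886 - 32)/7 = 122 and the supply price is 74 + 32 = 106.
Deadweight loss = ½ · (122 - 106) · (46 - 32) = ½ · 16 · 14 = 112.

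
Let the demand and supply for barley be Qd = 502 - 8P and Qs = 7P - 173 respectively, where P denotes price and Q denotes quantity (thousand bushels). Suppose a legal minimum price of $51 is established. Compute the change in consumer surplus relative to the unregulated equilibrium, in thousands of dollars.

-708

Setting quantity demanded equal to quantity supplied, 502 - 8P = 7P - 173, gives P* = 45 and Q* = 142.
Since 51 > 45, the floor is binding.
At P = 51: Qd = 502 - 8·51 = 94 and Qs = 7·51 - 173 = 184.
Consumer surplus without the control is ½ · (62.75 - 45) · 142 = 1260.25.
With the floor, consumers buy 94 units at 51, so CS = ½ · (62.75 - 51) · 94 = 552.25.
Change in consumer surplus = 552.25 - 1260.25 = -708.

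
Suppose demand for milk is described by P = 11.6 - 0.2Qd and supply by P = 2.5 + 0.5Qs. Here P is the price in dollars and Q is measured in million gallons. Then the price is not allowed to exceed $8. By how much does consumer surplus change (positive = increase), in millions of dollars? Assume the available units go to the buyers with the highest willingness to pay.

10.6

Rearranging demand gives Qd = 58 - 5P; rearranging supply gives Qs = 2P - 5. In a free market, 58 - 5P = 2P - 5 gives the equilibrium P* = 9, Q* = 13.
Since 8 < 9, the ceiling is binding.
At P = 8: Qd = 58 - 5·8 = 18 and Qs = 2·8 - 5 = 11.
Consumer surplus without the control is ½ · (11.6 - 9) · 13 = 16.9.
With the ceiling, 11 units are sold at 8 (assume they go to the highest-value buyers). The demand price at Q = 11 is 9.4, so CS = ½ · [(11.6 - 8) + (9.4 - 8)] · 11 = 27.5.
Change in consumer surplus = 27.5 - 16.9 = 10.6.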